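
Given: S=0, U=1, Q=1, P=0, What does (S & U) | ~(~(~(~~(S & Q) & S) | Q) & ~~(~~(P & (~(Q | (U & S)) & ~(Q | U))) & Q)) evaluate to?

S & U = 0 & 1 = 0
S & Q = 0 & 1 = 0
~(S & Q) = ~0 = 1
~~(S & Q) = ~1 = 0
~~(S & Q) & S = 0 & 0 = 0
~(~~(S & Q) & S) = ~0 = 1
~(~~(S & Q) & S) | Q = 1 | 1 = 1
~(~(~~(S & Q) & S) | Q) = ~1 = 0
U & S = 1 & 0 = 0
Q | (U & S) = 1 | 0 = 1
~(Q | (U & S)) = ~1 = 0
Q | U = 1 | 1 = 1
~(Q | U) = ~1 = 0
~(Q | (U & S)) & ~(Q | U) = 0 & 0 = 0
P & (~(Q | (U & S)) & ~(Q | U)) = 0 & 0 = 0
~(P & (~(Q | (U & S)) & ~(Q | U))) = ~0 = 1
~~(P & (~(Q | (U & S)) & ~(Q | U))) = ~1 = 0
~~(P & (~(Q | (U & S)) & ~(Q | U))) & Q = 0 & 1 = 0
~(~~(P & (~(Q | (U & S)) & ~(Q | U))) & Q) = ~0 = 1
~~(~~(P & (~(Q | (U & S)) & ~(Q | U))) & Q) = ~1 = 0
~(~(~~(S & Q) & S) | Q) & ~~(~~(P & (~(Q | (U & S)) & ~(Q | U))) & Q) = 0 & 0 = 0
~(~(~(~~(S & Q) & S) | Q) & ~~(~~(P & (~(Q | (U & S)) & ~(Q | U))) & Q)) = ~0 = 1
(S & U) | ~(~(~(~~(S & Q) & S) | Q) & ~~(~~(P & (~(Q | (U & S)) & ~(Q | U))) & Q)) = 0 | 1 = 1

1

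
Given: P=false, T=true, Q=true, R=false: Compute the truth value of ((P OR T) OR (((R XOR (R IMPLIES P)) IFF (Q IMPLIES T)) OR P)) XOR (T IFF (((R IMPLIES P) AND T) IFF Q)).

Substituting P=false, T=true, Q=true, R=false:
P OR T = false OR true = true
R IMPLIES P = false IMPLIES false = true
R XOR (R IMPLIES P) = false XOR true = true
Q IMPLIES T = true IMPLIES true = true
(R XOR (R IMPLIES P)) IFF (Q IMPLIES T) = true IFF true = true
((R XOR (R IMPLIES P)) IFF (Q IMPLIES T)) OR P = true OR false = true
(P OR T) OR (((R XOR (R IMPLIES P)) IFF (Q IMPLIES T)) OR P) = true OR true = true
R IMPLIES P = false IMPLIES false = true
(R IMPLIES P) AND T = true AND true = true
((R IMPLIES P) AND T) IFF Q = true IFF true = true
T IFF (((R IMPLIES P) AND T) IFF Q) = true IFF true = true
((P OR T) OR (((R XOR (R IMPLIES P)) IFF (Q IMPLIES T)) OR P)) XOR (T IFF (((R IMPLIES P) AND T) IFF Q)) = true XOR true = false

false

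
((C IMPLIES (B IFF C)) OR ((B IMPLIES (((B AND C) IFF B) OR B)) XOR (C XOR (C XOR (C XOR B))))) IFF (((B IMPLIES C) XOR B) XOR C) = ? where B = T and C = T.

B IFF C = T IFF T = T
C IMPLIES (B IFF C) = T IMPLIES T = T
B AND C = T AND T = T
(B AND C) IFF B = T IFF T = T
((B AND C) IFF B) OR B = T OR T = T
B IMPLIES (((B AND C) IFF B) OR B) = T IMPLIES T = T
C XOR B = T XOR T = F
C XOR (C XOR B) = T XOR F = T
C XOR (C XOR (C XOR B)) = T XOR T = F
(B IMPLIES (((B AND C) IFF B) OR B)) XOR (C XOR (C XOR (C XOR B))) = T XOR F = T
(C IMPLIES (B IFF C)) OR ((B IMPLIES (((B AND C) IFF B) OR B)) XOR (C XOR (C XOR (C XOR B)))) = T OR T = T
B IMPLIES C = T IMPLIES T = T
(B IMPLIES C) XOR B = T XOR T = F
((B IMPLIES C) XOR B) XOR C = F XOR T = T
((C IMPLIES (B IFF C)) OR ((B IMPLIES (((B AND C) IFF B) OR B)) XOR (C XOR (C XOR (C XOR B))))) IFF (((B IMPLIES C) XOR B) XOR C) = T IFF T = T

T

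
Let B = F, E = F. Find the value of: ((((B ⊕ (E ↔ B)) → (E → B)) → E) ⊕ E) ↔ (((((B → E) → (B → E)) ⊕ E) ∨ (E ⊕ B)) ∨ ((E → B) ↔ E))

E ↔ B = F ↔ F = T
B ⊕ (E ↔ B) = F ⊕ T = T
E → B = F → F = T
(B ⊕ (E ↔ B)) → (E → B) = T → T = T
((B ⊕ (E ↔ B)) → (E → B)) → E = T → F = F
(((B ⊕ (E ↔ B)) → (E → B)) → E) ⊕ E = F ⊕ F = F
B → E = F → F = T
B → E = F → F = T
(B → E) → (B → E) = T → T = T
((B → E) → (B → E)) ⊕ E = T ⊕ F = T
E ⊕ B = F ⊕ F = F
(((B → E) → (B → E)) ⊕ E) ∨ (E ⊕ B) = T ∨ F = T
E → B = F → F = T
(E → B) ↔ E = T ↔ F = F
((((B → E) → (B → E)) ⊕ E) ∨ (E ⊕ B)) ∨ ((E → B) ↔ E) = T ∨ F = T
((((B ⊕ (E ↔ B)) → (E → B)) → E) ⊕ E) ↔ (((((B → E) → (B → E)) ⊕ E) ∨ (E ⊕ B)) ∨ ((E → B) ↔ E)) = F ↔ T = F

F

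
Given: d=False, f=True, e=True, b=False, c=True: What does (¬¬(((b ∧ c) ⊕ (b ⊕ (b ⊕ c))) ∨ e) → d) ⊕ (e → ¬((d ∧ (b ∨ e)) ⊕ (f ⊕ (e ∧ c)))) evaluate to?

True

b ∧ c = False ∧ True = False
b ⊕ c = False ⊕ True = True
b ⊕ (b ⊕ c) = False ⊕ True = True
(b ∧ c) ⊕ (b ⊕ (b ⊕ c)) = False ⊕ True = True
((b ∧ c) ⊕ (b ⊕ (b ⊕ c))) ∨ e = True ∨ True = True
¬(((b ∧ c) ⊕ (b ⊕ (b ⊕ c))) ∨ e) = ¬True = False
¬¬(((b ∧ c) ⊕ (b ⊕ (b ⊕ c))) ∨ e) = ¬False = True
¬¬(((b ∧ c) ⊕ (b ⊕ (b ⊕ c))) ∨ e) → d = True → False = False
b ∨ e = False ∨ True = True
d ∧ (b ∨ e) = False ∧ True = False
e ∧ c = True ∧ True = True
f ⊕ (e ∧ c) = True ⊕ True = False
(d ∧ (b ∨ e)) ⊕ (f ⊕ (e ∧ c)) = False ⊕ False = False
¬((d ∧ (b ∨ e)) ⊕ (f ⊕ (e ∧ c))) = ¬False = True
e → ¬((d ∧ (b ∨ e)) ⊕ (f ⊕ (e ∧ c))) = True → True = True
(¬¬(((b ∧ c) ⊕ (b ⊕ (b ⊕ c))) ∨ e) → d) ⊕ (e → ¬((d ∧ (b ∨ e)) ⊕ (f ⊕ (e ∧ c)))) = False ⊕ True = True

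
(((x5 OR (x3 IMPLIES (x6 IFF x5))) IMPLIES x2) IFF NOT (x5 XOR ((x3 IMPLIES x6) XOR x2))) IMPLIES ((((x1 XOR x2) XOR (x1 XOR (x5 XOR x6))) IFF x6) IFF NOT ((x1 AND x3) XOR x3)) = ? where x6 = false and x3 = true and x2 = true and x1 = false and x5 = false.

x6 IFF x5 = false IFF false = true
x3 IMPLIES (x6 IFF x5) = true IMPLIES true = true
x5 OR (x3 IMPLIES (x6 IFF x5)) = false OR true = true
(x5 OR (x3 IMPLIES (x6 IFF x5))) IMPLIES x2 = true IMPLIES true = true
x3 IMPLIES x6 = true IMPLIES false = false
(x3 IMPLIES x6) XOR x2 = false XOR true = true
x5 XOR ((x3 IMPLIES x6) XOR x2) = false XOR true = true
NOT (x5 XOR ((x3 IMPLIES x6) XOR x2)) = NOT true = false
((x5 OR (x3 IMPLIES (x6 IFF x5))) IMPLIES x2) IFF NOT (x5 XOR ((x3 IMPLIES x6) XOR x2)) = true IFF false = false
x1 XOR x2 = false XOR true = true
x5 XOR x6 = false XOR false = false
x1 XOR (x5 XOR x6) = false XOR false = false
(x1 XOR x2) XOR (x1 XOR (x5 XOR x6)) = true XOR false = true
((x1 XOR x2) XOR (x1 XOR (x5 XOR x6))) IFF x6 = true IFF false = false
x1 AND x3 = false AND true = false
(x1 AND x3) XOR x3 = false XOR true = true
NOT ((x1 AND x3) XOR x3) = NOT true = false
(((x1 XOR x2) XOR (x1 XOR (x5 XOR x6))) IFF x6) IFF NOT ((x1 AND x3) XOR x3) = false IFF false = true
(((x5 OR (x3 IMPLIES (x6 IFF x5))) IMPLIES x2) IFF NOT (x5 XOR ((x3 IMPLIES x6) XOR x2))) IMPLIES ((((x1 XOR x2) XOR (x1 XOR (x5 XOR x6))) IFF x6) IFF NOT ((x1 AND x3) XOR x3)) = false IMPLIES true = true

true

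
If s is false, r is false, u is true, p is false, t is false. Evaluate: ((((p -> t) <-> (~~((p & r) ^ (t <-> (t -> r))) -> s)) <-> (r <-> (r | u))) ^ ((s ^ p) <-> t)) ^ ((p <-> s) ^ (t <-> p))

p -> t = False -> False = True
p & r = False & False = False
t -> r = False -> False = True
t <-> (t -> r) = False <-> True = False
(p & r) ^ (t <-> (t -> r)) = False ^ False = False
~((p & r) ^ (t <-> (t -> r))) = ~False = True
~~((p & r) ^ (t <-> (t -> r))) = ~True = False
~~((p & r) ^ (t <-> (t -> r))) -> s = False -> False = True
(p -> t) <-> (~~((p & r) ^ (t <-> (t -> r))) -> s) = True <-> True = True
r | u = False | True = True
r <-> (r | u) = False <-> True = False
((p -> t) <-> (~~((p & r) ^ (t <-> (t -> r))) -> s)) <-> (r <-> (r | u)) = True <-> False = False
s ^ p = False ^ False = False
(s ^ p) <-> t = False <-> False = True
(((p -> t) <-> (~~((p & r) ^ (t <-> (t -> r))) -> s)) <-> (r <-> (r | u))) ^ ((s ^ p) <-> t) = False ^ True = True
p <-> s = False <-> False = True
t <-> p = False <-> False = True
(p <-> s) ^ (t <-> p) = True ^ True = False
((((p -> t) <-> (~~((p & r) ^ (t <-> (t -> r))) -> s)) <-> (r <-> (r | u))) ^ ((s ^ p) <-> t)) ^ ((p <-> s) ^ (t <-> p)) = True ^ False = True

True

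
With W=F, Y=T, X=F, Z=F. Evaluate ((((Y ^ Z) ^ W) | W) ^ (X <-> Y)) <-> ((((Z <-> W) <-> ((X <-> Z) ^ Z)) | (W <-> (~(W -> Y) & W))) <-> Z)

Y ^ Z = T ^ F = T
(Y ^ Z) ^ W = T ^ F = T
((Y ^ Z) ^ W) | W = T | F = T
X <-> Y = F <-> T = F
(((Y ^ Z) ^ W) | W) ^ (X <-> Y) = T ^ F = T
Z <-> W = F <-> F = T
X <-> Z = F <-> F = T
(X <-> Z) ^ Z = T ^ F = T
(Z <-> W) <-> ((X <-> Z) ^ Z) = T <-> T = T
W -> Y = F -> T = T
~(W -> Y) = ~T = F
~(W -> Y) & W = F & F = F
W <-> (~(W -> Y) & W) = F <-> F = T
((Z <-> W) <-> ((X <-> Z) ^ Z)) | (W <-> (~(W -> Y) & W)) = T | T = T
(((Z <-> W) <-> ((X <-> Z) ^ Z)) | (W <-> (~(W -> Y) & W))) <-> Z = T <-> F = F
((((Y ^ Z) ^ W) | W) ^ (X <-> Y)) <-> ((((Z <-> W) <-> ((X <-> Z) ^ Z)) | (W <-> (~(W -> Y) & W))) <-> Z) = T <-> F = F

F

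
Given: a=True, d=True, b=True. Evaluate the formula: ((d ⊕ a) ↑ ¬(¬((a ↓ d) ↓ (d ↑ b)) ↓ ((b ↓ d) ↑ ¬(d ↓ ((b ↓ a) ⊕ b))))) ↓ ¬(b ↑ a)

False

d ⊕ a = True ⊕ True = False
a ↓ d = True ↓ True = False
d ↑ b = True ↑ True = False
(a ↓ d) ↓ (d ↑ b) = False ↓ False = True
¬((a ↓ d) ↓ (d ↑ b)) = ¬True = False
b ↓ d = True ↓ True = False
b ↓ a = True ↓ True = False
(b ↓ a) ⊕ b = False ⊕ True = True
d ↓ ((b ↓ a) ⊕ b) = True ↓ True = False
¬(d ↓ ((b ↓ a) ⊕ b)) = ¬False = True
(b ↓ d) ↑ ¬(d ↓ ((b ↓ a) ⊕ b)) = False ↑ True = True
¬((a ↓ d) ↓ (d ↑ b)) ↓ ((b ↓ d) ↑ ¬(d ↓ ((b ↓ a) ⊕ b))) = False ↓ True = False
¬(¬((a ↓ d) ↓ (d ↑ b)) ↓ ((b ↓ d) ↑ ¬(d ↓ ((b ↓ a) ⊕ b)))) = ¬False = True
(d ⊕ a) ↑ ¬(¬((a ↓ d) ↓ (d ↑ b)) ↓ ((b ↓ d) ↑ ¬(d ↓ ((b ↓ a) ⊕ b)))) = False ↑ True = True
b ↑ a = True ↑ True = False
¬(b ↑ a) = ¬False = True
((d ⊕ a) ↑ ¬(¬((a ↓ d) ↓ (d ↑ b)) ↓ ((b ↓ d) ↑ ¬(d ↓ ((b ↓ a) ⊕ b))))) ↓ ¬(b ↑ a) = True ↓ True = False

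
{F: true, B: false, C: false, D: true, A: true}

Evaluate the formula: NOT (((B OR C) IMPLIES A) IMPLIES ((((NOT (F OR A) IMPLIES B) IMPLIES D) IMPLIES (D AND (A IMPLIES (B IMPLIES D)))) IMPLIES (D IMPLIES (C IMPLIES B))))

B OR C = false OR false = false
(B OR C) IMPLIES A = false IMPLIES true = true
F OR A = true OR true = true
NOT (F OR A) = NOT true = false
NOT (F OR A) IMPLIES B = false IMPLIES false = true
(NOT (F OR A) IMPLIES B) IMPLIES D = true IMPLIES true = true
B IMPLIES D = false IMPLIES true = true
A IMPLIES (B IMPLIES D) = true IMPLIES true = true
D AND (A IMPLIES (B IMPLIES D)) = true AND true = true
((NOT (F OR A) IMPLIES B) IMPLIES D) IMPLIES (D AND (A IMPLIES (B IMPLIES D))) = true IMPLIES true = true
C IMPLIES B = false IMPLIES false = true
D IMPLIES (C IMPLIES B) = true IMPLIES true = true
(((NOT (F OR A) IMPLIES B) IMPLIES D) IMPLIES (D AND (A IMPLIES (B IMPLIES D)))) IMPLIES (D IMPLIES (C IMPLIES B)) = true IMPLIES true = true
((B OR C) IMPLIES A) IMPLIES ((((NOT (F OR A) IMPLIES B) IMPLIES D) IMPLIES (D AND (A IMPLIES (B IMPLIES D)))) IMPLIES (D IMPLIES (C IMPLIES B))) = true IMPLIES true = true
NOT (((B OR C) IMPLIES A) IMPLIES ((((NOT (F OR A) IMPLIES B) IMPLIES D) IMPLIES (D AND (A IMPLIES (B IMPLIES D)))) IMPLIES (D IMPLIES (C IMPLIES B)))) = NOT true = false

false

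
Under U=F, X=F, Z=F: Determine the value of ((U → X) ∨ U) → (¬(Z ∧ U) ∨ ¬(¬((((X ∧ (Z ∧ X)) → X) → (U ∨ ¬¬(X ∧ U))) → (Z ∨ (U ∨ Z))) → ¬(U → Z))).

Substituting U=F, X=F, Z=F:
U → X = F → F = T
(U → X) ∨ U = T ∨ F = T
Z ∧ U = F ∧ F = F
¬(Z ∧ U) = ¬F = T
Z ∧ X = F ∧ F = F
X ∧ (Z ∧ X) = F ∧ F = F
(X ∧ (Z ∧ X)) → X = F → F = T
X ∧ U = F ∧ F = F
¬(X ∧ U) = ¬F = T
¬¬(X ∧ U) = ¬T = F
U ∨ ¬¬(X ∧ U) = F ∨ F = F
((X ∧ (Z ∧ X)) → X) → (U ∨ ¬¬(X ∧ U)) = T → F = F
U ∨ Z = F ∨ F = F
Z ∨ (U ∨ Z) = F ∨ F = F
(((X ∧ (Z ∧ X)) → X) → (U ∨ ¬¬(X ∧ U))) → (Z ∨ (U ∨ Z)) = F → F = T
¬((((X ∧ (Z ∧ X)) → X) → (U ∨ ¬¬(X ∧ U))) → (Z ∨ (U ∨ Z))) = ¬T = F
U → Z = F → F = T
¬(U → Z) = ¬T = F
¬((((X ∧ (Z ∧ X)) → X) → (U ∨ ¬¬(X ∧ U))) → (Z ∨ (U ∨ Z))) → ¬(U → Z) = F → F = T
¬(¬((((X ∧ (Z ∧ X)) → X) → (U ∨ ¬¬(X ∧ U))) → (Z ∨ (U ∨ Z))) → ¬(U → Z)) = ¬T = F
¬(Z ∧ U) ∨ ¬(¬((((X ∧ (Z ∧ X)) → X) → (U ∨ ¬¬(X ∧ U))) → (Z ∨ (U ∨ Z))) → ¬(U → Z)) = T ∨ F = T
((U → X) ∨ U) → (¬(Z ∧ U) ∨ ¬(¬((((X ∧ (Z ∧ X)) → X) → (U ∨ ¬¬(X ∧ U))) → (Z ∨ (U ∨ Z))) → ¬(U → Z))) = T → T = T

T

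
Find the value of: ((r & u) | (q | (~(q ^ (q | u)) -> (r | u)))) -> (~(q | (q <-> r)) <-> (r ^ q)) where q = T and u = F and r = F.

Substituting q=T, u=F, r=F:
r & u = F & F = F
q | u = T | F = T
q ^ (q | u) = T ^ T = F
~(q ^ (q | u)) = ~F = T
r | u = F | F = F
~(q ^ (q | u)) -> (r | u) = T -> F = F
q | (~(q ^ (q | u)) -> (r | u)) = T | F = T
(r & u) | (q | (~(q ^ (q | u)) -> (r | u))) = F | T = T
q <-> r = T <-> F = F
q | (q <-> r) = T | F = T
~(q | (q <-> r)) = ~T = F
r ^ q = F ^ T = T
~(q | (q <-> r)) <-> (r ^ q) = F <-> T = F
((r & u) | (q | (~(q ^ (q | u)) -> (r | u)))) -> (~(q | (q <-> r)) <-> (r ^ q)) = T -> F = F

F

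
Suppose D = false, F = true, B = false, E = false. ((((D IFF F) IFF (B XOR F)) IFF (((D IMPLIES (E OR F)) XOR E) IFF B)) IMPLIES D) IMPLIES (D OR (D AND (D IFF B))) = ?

true

D IFF F = false IFF true = false
B XOR F = false XOR true = true
(D IFF F) IFF (B XOR F) = false IFF true = false
E OR F = false OR true = true
D IMPLIES (E OR F) = false IMPLIES true = true
(D IMPLIES (E OR F)) XOR E = true XOR false = true
((D IMPLIES (E OR F)) XOR E) IFF B = true IFF false = false
((D IFF F) IFF (B XOR F)) IFF (((D IMPLIES (E OR F)) XOR E) IFF B) = false IFF false = true
(((D IFF F) IFF (B XOR F)) IFF (((D IMPLIES (E OR F)) XOR E) IFF B)) IMPLIES D = true IMPLIES false = false
D IFF B = false IFF false = true
D AND (D IFF B) = false AND true = false
D OR (D AND (D IFF B)) = false OR false = false
((((D IFF F) IFF (B XOR F)) IFF (((D IMPLIES (E OR F)) XOR E) IFF B)) IMPLIES D) IMPLIES (D OR (D AND (D IFF B))) = false IMPLIES false = true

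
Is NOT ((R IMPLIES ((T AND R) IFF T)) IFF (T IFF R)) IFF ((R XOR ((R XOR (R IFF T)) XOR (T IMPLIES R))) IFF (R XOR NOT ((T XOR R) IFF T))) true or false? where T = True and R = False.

True

Substituting T=True, R=False:
T AND R = True AND False = False
(T AND R) IFF T = False IFF True = False
R IMPLIES ((T AND R) IFF T) = False IMPLIES False = True
T IFF R = True IFF False = False
(R IMPLIES ((T AND R) IFF T)) IFF (T IFF R) = True IFF False = False
NOT ((R IMPLIES ((T AND R) IFF T)) IFF (T IFF R)) = NOT False = True
R IFF T = False IFF True = False
R XOR (R IFF T) = False XOR False = False
T IMPLIES R = True IMPLIES False = False
(R XOR (R IFF T)) XOR (T IMPLIES R) = False XOR False = False
R XOR ((R XOR (R IFF T)) XOR (T IMPLIES R)) = False XOR False = False
T XOR R = True XOR False = True
(T XOR R) IFF T = True IFF True = True
NOT ((T XOR R) IFF T) = NOT True = False
R XOR NOT ((T XOR R) IFF T) = False XOR False = False
(R XOR ((R XOR (R IFF T)) XOR (T IMPLIES R))) IFF (R XOR NOT ((T XOR R) IFF T)) = False IFF False = True
NOT ((R IMPLIES ((T AND R) IFF T)) IFF (T IFF R)) IFF ((R XOR ((R XOR (R IFF T)) XOR (T IMPLIES R))) IFF (R XOR NOT ((T XOR R) IFF T))) = True IFF True = True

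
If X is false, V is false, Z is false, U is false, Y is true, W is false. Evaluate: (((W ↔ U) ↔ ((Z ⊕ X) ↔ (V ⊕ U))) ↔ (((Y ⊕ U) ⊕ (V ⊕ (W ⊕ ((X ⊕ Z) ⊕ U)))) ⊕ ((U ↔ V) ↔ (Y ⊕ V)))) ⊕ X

W ↔ U = False ↔ False = True
Z ⊕ X = False ⊕ False = False
V ⊕ U = False ⊕ False = False
(Z ⊕ X) ↔ (V ⊕ U) = False ↔ False = True
(W ↔ U) ↔ ((Z ⊕ X) ↔ (V ⊕ U)) = True ↔ True = True
Y ⊕ U = True ⊕ False = True
X ⊕ Z = False ⊕ False = False
(X ⊕ Z) ⊕ U = False ⊕ False = False
W ⊕ ((X ⊕ Z) ⊕ U) = False ⊕ False = False
V ⊕ (W ⊕ ((X ⊕ Z) ⊕ U)) = False ⊕ False = False
(Y ⊕ U) ⊕ (V ⊕ (W ⊕ ((X ⊕ Z) ⊕ U))) = True ⊕ False = True
U ↔ V = False ↔ False = True
Y ⊕ V = True ⊕ False = True
(U ↔ V) ↔ (Y ⊕ V) = True ↔ True = True
((Y ⊕ U) ⊕ (V ⊕ (W ⊕ ((X ⊕ Z) ⊕ U)))) ⊕ ((U ↔ V) ↔ (Y ⊕ V)) = True ⊕ True = False
((W ↔ U) ↔ ((Z ⊕ X) ↔ (V ⊕ U))) ↔ (((Y ⊕ U) ⊕ (V ⊕ (W ⊕ ((X ⊕ Z) ⊕ U)))) ⊕ ((U ↔ V) ↔ (Y ⊕ V))) = True ↔ False = False
(((W ↔ U) ↔ ((Z ⊕ X) ↔ (V ⊕ U))) ↔ (((Y ⊕ U) ⊕ (V ⊕ (W ⊕ ((X ⊕ Z) ⊕ U)))) ⊕ ((U ↔ V) ↔ (Y ⊕ V)))) ⊕ X = False ⊕ False = False

False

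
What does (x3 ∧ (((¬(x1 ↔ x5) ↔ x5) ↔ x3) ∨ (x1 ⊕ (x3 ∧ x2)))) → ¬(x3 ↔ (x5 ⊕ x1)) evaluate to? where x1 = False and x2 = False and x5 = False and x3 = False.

Substituting x1=False, x2=False, x5=False, x3=False:
x1 ↔ x5 = False ↔ False = True
¬(x1 ↔ x5) = ¬True = False
¬(x1 ↔ x5) ↔ x5 = False ↔ False = True
(¬(x1 ↔ x5) ↔ x5) ↔ x3 = True ↔ False = False
x3 ∧ x2 = False ∧ False = False
x1 ⊕ (x3 ∧ x2) = False ⊕ False = False
((¬(x1 ↔ x5) ↔ x5) ↔ x3) ∨ (x1 ⊕ (x3 ∧ x2)) = False ∨ False = False
x3 ∧ (((¬(x1 ↔ x5) ↔ x5) ↔ x3) ∨ (x1 ⊕ (x3 ∧ x2))) = False ∧ False = False
x5 ⊕ x1 = False ⊕ False = False
x3 ↔ (x5 ⊕ x1) = False ↔ False = True
¬(x3 ↔ (x5 ⊕ x1)) = ¬True = False
(x3 ∧ (((¬(x1 ↔ x5) ↔ x5) ↔ x3) ∨ (x1 ⊕ (x3 ∧ x2)))) → ¬(x3 ↔ (x5 ⊕ x1)) = False → False = True

True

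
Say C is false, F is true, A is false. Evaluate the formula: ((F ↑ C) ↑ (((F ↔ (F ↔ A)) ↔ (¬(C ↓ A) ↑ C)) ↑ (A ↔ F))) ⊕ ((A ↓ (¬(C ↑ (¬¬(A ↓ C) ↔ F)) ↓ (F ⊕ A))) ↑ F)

Substituting C=False, F=True, A=False:
F ↑ C = True ↑ False = True
F ↔ A = True ↔ False = False
F ↔ (F ↔ A) = True ↔ False = False
C ↓ A = False ↓ False = True
¬(C ↓ A) = ¬True = False
¬(C ↓ A) ↑ C = False ↑ False = True
(F ↔ (F ↔ A)) ↔ (¬(C ↓ A) ↑ C) = False ↔ True = False
A ↔ F = False ↔ True = False
((F ↔ (F ↔ A)) ↔ (¬(C ↓ A) ↑ C)) ↑ (A ↔ F) = False ↑ False = True
(F ↑ C) ↑ (((F ↔ (F ↔ A)) ↔ (¬(C ↓ A) ↑ C)) ↑ (A ↔ F)) = True ↑ True = False
A ↓ C = False ↓ False = True
¬(A ↓ C) = ¬True = False
¬¬(A ↓ C) = ¬False = True
¬¬(A ↓ C) ↔ F = True ↔ True = True
C ↑ (¬¬(A ↓ C) ↔ F) = False ↑ True = True
¬(C ↑ (¬¬(A ↓ C) ↔ F)) = ¬True = False
F ⊕ A = True ⊕ False = True
¬(C ↑ (¬¬(A ↓ C) ↔ F)) ↓ (F ⊕ A) = False ↓ True = False
A ↓ (¬(C ↑ (¬¬(A ↓ C) ↔ F)) ↓ (F ⊕ A)) = False ↓ False = True
(A ↓ (¬(C ↑ (¬¬(A ↓ C) ↔ F)) ↓ (F ⊕ A))) ↑ F = True ↑ True = False
((F ↑ C) ↑ (((F ↔ (F ↔ A)) ↔ (¬(C ↓ A) ↑ C)) ↑ (A ↔ F))) ⊕ ((A ↓ (¬(C ↑ (¬¬(A ↓ C) ↔ F)) ↓ (F ⊕ A))) ↑ F) = False ⊕ False = False

False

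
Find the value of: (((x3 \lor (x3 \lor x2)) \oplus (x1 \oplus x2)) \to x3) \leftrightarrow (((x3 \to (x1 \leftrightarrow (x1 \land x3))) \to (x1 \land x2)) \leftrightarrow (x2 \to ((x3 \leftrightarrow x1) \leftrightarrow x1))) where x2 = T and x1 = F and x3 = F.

T

x3 \lor x2 = F \lor T = T
x3 \lor (x3 \lor x2) = F \lor T = T
x1 \oplus x2 = F \oplus T = T
(x3 \lor (x3 \lor x2)) \oplus (x1 \oplus x2) = T \oplus T = F
((x3 \lor (x3 \lor x2)) \oplus (x1 \oplus x2)) \to x3 = F \to F = T
x1 \land x3 = F \land F = F
x1 \leftrightarrow (x1 \land x3) = F \leftrightarrow F = T
x3 \to (x1 \leftrightarrow (x1 \land x3)) = F \to T = T
x1 \land x2 = F \land T = F
(x3 \to (x1 \leftrightarrow (x1 \land x3))) \to (x1 \land x2) = T \to F = F
x3 \leftrightarrow x1 = F \leftrightarrow F = T
(x3 \leftrightarrow x1) \leftrightarrow x1 = T \leftrightarrow F = F
x2 \to ((x3 \leftrightarrow x1) \leftrightarrow x1) = T \to F = F
((x3 \to (x1 \leftrightarrow (x1 \land x3))) \to (x1 \land x2)) \leftrightarrow (x2 \to ((x3 \leftrightarrow x1) \leftrightarrow x1)) = F \leftrightarrow F = T
(((x3 \lor (x3 \lor x2)) \oplus (x1 \oplus x2)) \to x3) \leftrightarrow (((x3 \to (x1 \leftrightarrow (x1 \land x3))) \to (x1 \land x2)) \leftrightarrow (x2 \to ((x3 \leftrightarrow x1) \leftrightarrow x1))) = T \leftrightarrow T = T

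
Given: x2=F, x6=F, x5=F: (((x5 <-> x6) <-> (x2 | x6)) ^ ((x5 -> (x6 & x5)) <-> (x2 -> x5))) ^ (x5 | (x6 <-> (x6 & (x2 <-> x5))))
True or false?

x5 <-> x6 = F <-> F = T
x2 | x6 = F | F = F
(x5 <-> x6) <-> (x2 | x6) = T <-> F = F
x6 & x5 = F & F = F
x5 -> (x6 & x5) = F -> F = T
x2 -> x5 = F -> F = T
(x5 -> (x6 & x5)) <-> (x2 -> x5) = T <-> T = T
((x5 <-> x6) <-> (x2 | x6)) ^ ((x5 -> (x6 & x5)) <-> (x2 -> x5)) = F ^ T = T
x2 <-> x5 = F <-> F = T
x6 & (x2 <-> x5) = F & T = F
x6 <-> (x6 & (x2 <-> x5)) = F <-> F = T
x5 | (x6 <-> (x6 & (x2 <-> x5))) = F | T = T
(((x5 <-> x6) <-> (x2 | x6)) ^ ((x5 -> (x6 & x5)) <-> (x2 -> x5))) ^ (x5 | (x6 <-> (x6 & (x2 <-> x5)))) = T ^ T = F

F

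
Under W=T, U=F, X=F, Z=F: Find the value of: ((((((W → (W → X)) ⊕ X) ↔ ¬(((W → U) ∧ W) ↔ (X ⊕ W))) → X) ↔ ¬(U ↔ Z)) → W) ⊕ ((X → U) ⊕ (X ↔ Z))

W → X = T → F = F
W → (W → X) = T → F = F
(W → (W → X)) ⊕ X = F ⊕ F = F
W → U = T → F = F
(W → U) ∧ W = F ∧ T = F
X ⊕ W = F ⊕ T = T
((W → U) ∧ W) ↔ (X ⊕ W) = F ↔ T = F
¬(((W → U) ∧ W) ↔ (X ⊕ W)) = ¬F = T
((W → (W → X)) ⊕ X) ↔ ¬(((W → U) ∧ W) ↔ (X ⊕ W)) = F ↔ T = F
(((W → (W → X)) ⊕ X) ↔ ¬(((W → U) ∧ W) ↔ (X ⊕ W))) → X = F → F = T
U ↔ Z = F ↔ F = T
¬(U ↔ Z) = ¬T = F
((((W → (W → X)) ⊕ X) ↔ ¬(((W → U) ∧ W) ↔ (X ⊕ W))) → X) ↔ ¬(U ↔ Z) = T ↔ F = F
(((((W → (W → X)) ⊕ X) ↔ ¬(((W → U) ∧ W) ↔ (X ⊕ W))) → X) ↔ ¬(U ↔ Z)) → W = F → T = T
X → U = F → F = T
X ↔ Z = F ↔ F = T
(X → U) ⊕ (X ↔ Z) = T ⊕ T = F
((((((W → (W → X)) ⊕ X) ↔ ¬(((W → U) ∧ W) ↔ (X ⊕ W))) → X) ↔ ¬(U ↔ Z)) → W) ⊕ ((X → U) ⊕ (X ↔ Z)) = T ⊕ F = T

T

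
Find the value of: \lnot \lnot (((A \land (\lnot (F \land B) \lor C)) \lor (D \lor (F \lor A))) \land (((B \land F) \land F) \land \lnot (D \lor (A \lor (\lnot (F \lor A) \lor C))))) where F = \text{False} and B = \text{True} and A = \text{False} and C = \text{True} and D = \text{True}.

\text{False}

Substituting F=\text{False}, B=\text{True}, A=\text{False}, C=\text{True}, D=\text{True}:
F \land B = \text{False} \land \text{True} = \text{False}
\lnot (F \land B) = \lnot \text{False} = \text{True}
\lnot (F \land B) \lor C = \text{True} \lor \text{True} = \text{True}
A \land (\lnot (F \land B) \lor C) = \text{False} \land \text{True} = \text{False}
F \lor A = \text{False} \lor \text{False} = \text{False}
D \lor (F \lor A) = \text{True} \lor \text{False} = \text{True}
(A \land (\lnot (F \land B) \lor C)) \lor (D \lor (F \lor A)) = \text{False} \lor \text{True} = \text{True}
B \land F = \text{True} \land \text{False} = \text{False}
(B \land F) \land F = \text{False} \land \text{False} = \text{False}
F \lor A = \text{False} \lor \text{False} = \text{False}
\lnot (F \lor A) = \lnot \text{False} = \text{True}
\lnot (F \lor A) \lor C = \text{True} \lor \text{True} = \text{True}
A \lor (\lnot (F \lor A) \lor C) = \text{False} \lor \text{True} = \text{True}
D \lor (A \lor (\lnot (F \lor A) \lor C)) = \text{True} \lor \text{True} = \text{True}
\lnot (D \lor (A \lor (\lnot (F \lor A) \lor C))) = \lnot \text{True} = \text{False}
((B \land F) \land F) \land \lnot (D \lor (A \lor (\lnot (F \lor A) \lor C))) = \text{False} \land \text{False} = \text{False}
((A \land (\lnot (F \land B) \lor C)) \lor (D \lor (F \lor A))) \land (((B \land F) \land F) \land \lnot (D \lor (A \lor (\lnot (F \lor A) \lor C)))) = \text{True} \land \text{False} = \text{False}
\lnot (((A \land (\lnot (F \land B) \lor C)) \lor (D \lor (F \lor A))) \land (((B \land F) \land F) \land \lnot (D \lor (A \lor (\lnot (F \lor A) \lor C))))) = \lnot \text{False} = \text{True}
\lnot \lnot (((A \land (\lnot (F \land B) \lor C)) \lor (D \lor (F \lor A))) \land (((B \land F) \land F) \land \lnot (D \lor (A \lor (\lnot (F \lor A) \lor C))))) = \lnot \text{True} = \text{False}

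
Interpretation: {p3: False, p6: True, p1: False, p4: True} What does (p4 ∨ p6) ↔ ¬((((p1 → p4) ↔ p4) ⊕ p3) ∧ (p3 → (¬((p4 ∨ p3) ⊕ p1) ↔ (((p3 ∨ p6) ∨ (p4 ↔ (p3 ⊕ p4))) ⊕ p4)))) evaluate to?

False

p4 ∨ p6 = True ∨ True = True
p1 → p4 = False → True = True
(p1 → p4) ↔ p4 = True ↔ True = True
((p1 → p4) ↔ p4) ⊕ p3 = True ⊕ False = True
p4 ∨ p3 = True ∨ False = True
(p4 ∨ p3) ⊕ p1 = True ⊕ False = True
¬((p4 ∨ p3) ⊕ p1) = ¬True = False
p3 ∨ p6 = False ∨ True = True
p3 ⊕ p4 = False ⊕ True = True
p4 ↔ (p3 ⊕ p4) = True ↔ True = True
(p3 ∨ p6) ∨ (p4 ↔ (p3 ⊕ p4)) = True ∨ True = True
((p3 ∨ p6) ∨ (p4 ↔ (p3 ⊕ p4))) ⊕ p4 = True ⊕ True = False
¬((p4 ∨ p3) ⊕ p1) ↔ (((p3 ∨ p6) ∨ (p4 ↔ (p3 ⊕ p4))) ⊕ p4) = False ↔ False = True
p3 → (¬((p4 ∨ p3) ⊕ p1) ↔ (((p3 ∨ p6) ∨ (p4 ↔ (p3 ⊕ p4))) ⊕ p4)) = False → True = True
(((p1 → p4) ↔ p4) ⊕ p3) ∧ (p3 → (¬((p4 ∨ p3) ⊕ p1) ↔ (((p3 ∨ p6) ∨ (p4 ↔ (p3 ⊕ p4))) ⊕ p4))) = True ∧ True = True
¬((((p1 → p4) ↔ p4) ⊕ p3) ∧ (p3 → (¬((p4 ∨ p3) ⊕ p1) ↔ (((p3 ∨ p6) ∨ (p4 ↔ (p3 ⊕ p4))) ⊕ p4)))) = ¬True = False
(p4 ∨ p6) ↔ ¬((((p1 → p4) ↔ p4) ⊕ p3) ∧ (p3 → (¬((p4 ∨ p3) ⊕ p1) ↔ (((p3 ∨ p6) ∨ (p4 ↔ (p3 ⊕ p4))) ⊕ p4)))) = True ↔ False = False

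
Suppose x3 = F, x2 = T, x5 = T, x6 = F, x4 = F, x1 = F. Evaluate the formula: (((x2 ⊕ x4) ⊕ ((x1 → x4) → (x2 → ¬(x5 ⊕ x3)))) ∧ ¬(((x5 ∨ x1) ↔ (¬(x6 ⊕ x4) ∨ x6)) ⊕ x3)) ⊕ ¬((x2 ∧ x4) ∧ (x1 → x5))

T

x2 ⊕ x4 = T ⊕ F = T
x1 → x4 = F → F = T
x5 ⊕ x3 = T ⊕ F = T
¬(x5 ⊕ x3) = ¬T = F
x2 → ¬(x5 ⊕ x3) = T → F = F
(x1 → x4) → (x2 → ¬(x5 ⊕ x3)) = T → F = F
(x2 ⊕ x4) ⊕ ((x1 → x4) → (x2 → ¬(x5 ⊕ x3))) = T ⊕ F = T
x5 ∨ x1 = T ∨ F = T
x6 ⊕ x4 = F ⊕ F = F
¬(x6 ⊕ x4) = ¬F = T
¬(x6 ⊕ x4) ∨ x6 = T ∨ F = T
(x5 ∨ x1) ↔ (¬(x6 ⊕ x4) ∨ x6) = T ↔ T = T
((x5 ∨ x1) ↔ (¬(x6 ⊕ x4) ∨ x6)) ⊕ x3 = T ⊕ F = T
¬(((x5 ∨ x1) ↔ (¬(x6 ⊕ x4) ∨ x6)) ⊕ x3) = ¬T = F
((x2 ⊕ x4) ⊕ ((x1 → x4) → (x2 → ¬(x5 ⊕ x3)))) ∧ ¬(((x5 ∨ x1) ↔ (¬(x6 ⊕ x4) ∨ x6)) ⊕ x3) = T ∧ F = F
x2 ∧ x4 = T ∧ F = F
x1 → x5 = F → T = T
(x2 ∧ x4) ∧ (x1 → x5) = F ∧ T = F
¬((x2 ∧ x4) ∧ (x1 → x5)) = ¬F = T
(((x2 ⊕ x4) ⊕ ((x1 → x4) → (x2 → ¬(x5 ⊕ x3)))) ∧ ¬(((x5 ∨ x1) ↔ (¬(x6 ⊕ x4) ∨ x6)) ⊕ x3)) ⊕ ¬((x2 ∧ x4) ∧ (x1 → x5)) = F ⊕ T = T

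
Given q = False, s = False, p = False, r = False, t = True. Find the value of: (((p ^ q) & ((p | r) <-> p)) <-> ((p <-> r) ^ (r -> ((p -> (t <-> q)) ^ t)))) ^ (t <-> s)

Substituting q=False, s=False, p=False, r=False, t=True:
p ^ q = False ^ False = False
p | r = False | False = False
(p | r) <-> p = False <-> False = True
(p ^ q) & ((p | r) <-> p) = False & True = False
p <-> r = False <-> False = True
t <-> q = True <-> False = False
p -> (t <-> q) = False -> False = True
(p -> (t <-> q)) ^ t = True ^ True = False
r -> ((p -> (t <-> q)) ^ t) = False -> False = True
(p <-> r) ^ (r -> ((p -> (t <-> q)) ^ t)) = True ^ True = False
((p ^ q) & ((p | r) <-> p)) <-> ((p <-> r) ^ (r -> ((p -> (t <-> q)) ^ t))) = False <-> False = True
t <-> s = True <-> False = False
(((p ^ q) & ((p | r) <-> p)) <-> ((p <-> r) ^ (r -> ((p -> (t <-> q)) ^ t)))) ^ (t <-> s) = True ^ False = True

True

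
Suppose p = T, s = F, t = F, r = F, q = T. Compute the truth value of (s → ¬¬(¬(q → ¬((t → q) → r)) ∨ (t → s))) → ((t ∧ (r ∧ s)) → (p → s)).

T

Substituting p=T, s=F, t=F, r=F, q=T:
t → q = F → T = T
(t → q) → r = T → F = F
¬((t → q) → r) = ¬F = T
q → ¬((t → q) → r) = T → T = T
¬(q → ¬((t → q) → r)) = ¬T = F
t → s = F → F = T
¬(q → ¬((t → q) → r)) ∨ (t → s) = F ∨ T = T
¬(¬(q → ¬((t → q) → r)) ∨ (t → s)) = ¬T = F
¬¬(¬(q → ¬((t → q) → r)) ∨ (t → s)) = ¬F = T
s → ¬¬(¬(q → ¬((t → q) → r)) ∨ (t → s)) = F → T = T
r ∧ s = F ∧ F = F
t ∧ (r ∧ s) = F ∧ F = F
p → s = T → F = F
(t ∧ (r ∧ s)) → (p → s) = F → F = T
(s → ¬¬(¬(q → ¬((t → q) → r)) ∨ (t → s))) → ((t ∧ (r ∧ s)) → (p → s)) = T → T = T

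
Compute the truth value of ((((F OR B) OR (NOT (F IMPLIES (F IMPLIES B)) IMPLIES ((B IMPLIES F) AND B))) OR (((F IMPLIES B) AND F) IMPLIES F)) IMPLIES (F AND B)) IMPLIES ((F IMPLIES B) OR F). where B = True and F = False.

True

F OR B = False OR True = True
F IMPLIES B = False IMPLIES True = True
F IMPLIES (F IMPLIES B) = False IMPLIES True = True
NOT (F IMPLIES (F IMPLIES B)) = NOT True = False
B IMPLIES F = True IMPLIES False = False
(B IMPLIES F) AND B = False AND True = False
NOT (F IMPLIES (F IMPLIES B)) IMPLIES ((B IMPLIES F) AND B) = False IMPLIES False = True
(F OR B) OR (NOT (F IMPLIES (F IMPLIES B)) IMPLIES ((B IMPLIES F) AND B)) = True OR True = True
F IMPLIES B = False IMPLIES True = True
(F IMPLIES B) AND F = True AND False = False
((F IMPLIES B) AND F) IMPLIES F = False IMPLIES False = True
((F OR B) OR (NOT (F IMPLIES (F IMPLIES B)) IMPLIES ((B IMPLIES F) AND B))) OR (((F IMPLIES B) AND F) IMPLIES F) = True OR True = True
F AND B = False AND True = False
(((F OR B) OR (NOT (F IMPLIES (F IMPLIES B)) IMPLIES ((B IMPLIES F) AND B))) OR (((F IMPLIES B) AND F) IMPLIES F)) IMPLIES (F AND B) = True IMPLIES False = False
F IMPLIES B = False IMPLIES True = True
(F IMPLIES B) OR F = True OR False = True
((((F OR B) OR (NOT (F IMPLIES (F IMPLIES B)) IMPLIES ((B IMPLIES F) AND B))) OR (((F IMPLIES B) AND F) IMPLIES F)) IMPLIES (F AND B)) IMPLIES ((F IMPLIES B) OR F) = False IMPLIES True = True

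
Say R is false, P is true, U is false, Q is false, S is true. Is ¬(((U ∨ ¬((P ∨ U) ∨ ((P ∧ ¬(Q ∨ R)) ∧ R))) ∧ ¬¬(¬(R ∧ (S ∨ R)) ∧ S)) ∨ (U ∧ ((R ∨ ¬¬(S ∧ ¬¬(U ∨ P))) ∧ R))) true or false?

Substituting R=False, P=True, U=False, Q=False, S=True:
P ∨ U = True ∨ False = True
Q ∨ R = False ∨ False = False
¬(Q ∨ R) = ¬False = True
P ∧ ¬(Q ∨ R) = True ∧ True = True
(P ∧ ¬(Q ∨ R)) ∧ R = True ∧ False = False
(P ∨ U) ∨ ((P ∧ ¬(Q ∨ R)) ∧ R) = True ∨ False = True
¬((P ∨ U) ∨ ((P ∧ ¬(Q ∨ R)) ∧ R)) = ¬True = False
U ∨ ¬((P ∨ U) ∨ ((P ∧ ¬(Q ∨ R)) ∧ R)) = False ∨ False = False
S ∨ R = True ∨ False = True
R ∧ (S ∨ R) = False ∧ True = False
¬(R ∧ (S ∨ R)) = ¬False = True
¬(R ∧ (S ∨ R)) ∧ S = True ∧ True = True
¬(¬(R ∧ (S ∨ R)) ∧ S) = ¬True = False
¬¬(¬(R ∧ (S ∨ R)) ∧ S) = ¬False = True
(U ∨ ¬((P ∨ U) ∨ ((P ∧ ¬(Q ∨ R)) ∧ R))) ∧ ¬¬(¬(R ∧ (S ∨ R)) ∧ S) = False ∧ True = False
U ∨ P = False ∨ True = True
¬(U ∨ P) = ¬True = False
¬¬(U ∨ P) = ¬False = True
S ∧ ¬¬(U ∨ P) = True ∧ True = True
¬(S ∧ ¬¬(U ∨ P)) = ¬True = False
¬¬(S ∧ ¬¬(U ∨ P)) = ¬False = True
R ∨ ¬¬(S ∧ ¬¬(U ∨ P)) = False ∨ True = True
(R ∨ ¬¬(S ∧ ¬¬(U ∨ P))) ∧ R = True ∧ False = False
U ∧ ((R ∨ ¬¬(S ∧ ¬¬(U ∨ P))) ∧ R) = False ∧ False = False
((U ∨ ¬((P ∨ U) ∨ ((P ∧ ¬(Q ∨ R)) ∧ R))) ∧ ¬¬(¬(R ∧ (S ∨ R)) ∧ S)) ∨ (U ∧ ((R ∨ ¬¬(S ∧ ¬¬(U ∨ P))) ∧ R)) = False ∨ False = False
¬(((U ∨ ¬((P ∨ U) ∨ ((P ∧ ¬(Q ∨ R)) ∧ R))) ∧ ¬¬(¬(R ∧ (S ∨ R)) ∧ S)) ∨ (U ∧ ((R ∨ ¬¬(S ∧ ¬¬(U ∨ P))) ∧ R))) = ¬False = True

True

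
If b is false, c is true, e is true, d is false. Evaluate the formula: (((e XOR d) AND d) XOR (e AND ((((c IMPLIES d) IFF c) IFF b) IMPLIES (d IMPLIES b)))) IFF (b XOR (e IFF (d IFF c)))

e XOR d = true XOR false = true
(e XOR d) AND d = true AND false = false
c IMPLIES d = true IMPLIES false = false
(c IMPLIES d) IFF c = false IFF true = false
((c IMPLIES d) IFF c) IFF b = false IFF false = true
d IMPLIES b = false IMPLIES false = true
(((c IMPLIES d) IFF c) IFF b) IMPLIES (d IMPLIES b) = true IMPLIES true = true
e AND ((((c IMPLIES d) IFF c) IFF b) IMPLIES (d IMPLIES b)) = true AND true = true
((e XOR d) AND d) XOR (e AND ((((c IMPLIES d) IFF c) IFF b) IMPLIES (d IMPLIES b))) = false XOR true = true
d IFF c = false IFF true = false
e IFF (d IFF c) = true IFF false = false
b XOR (e IFF (d IFF c)) = false XOR false = false
(((e XOR d) AND d) XOR (e AND ((((c IMPLIES d) IFF c) IFF b) IMPLIES (d IMPLIES b)))) IFF (b XOR (e IFF (d IFF c))) = true IFF false = false

false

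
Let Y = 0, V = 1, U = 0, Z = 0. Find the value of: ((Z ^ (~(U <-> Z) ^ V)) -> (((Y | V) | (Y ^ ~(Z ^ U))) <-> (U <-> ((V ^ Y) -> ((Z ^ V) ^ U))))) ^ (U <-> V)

0

U <-> Z = 0 <-> 0 = 1
~(U <-> Z) = ~1 = 0
~(U <-> Z) ^ V = 0 ^ 1 = 1
Z ^ (~(U <-> Z) ^ V) = 0 ^ 1 = 1
Y | V = 0 | 1 = 1
Z ^ U = 0 ^ 0 = 0
~(Z ^ U) = ~0 = 1
Y ^ ~(Z ^ U) = 0 ^ 1 = 1
(Y | V) | (Y ^ ~(Z ^ U)) = 1 | 1 = 1
V ^ Y = 1 ^ 0 = 1
Z ^ V = 0 ^ 1 = 1
(Z ^ V) ^ U = 1 ^ 0 = 1
(V ^ Y) -> ((Z ^ V) ^ U) = 1 -> 1 = 1
U <-> ((V ^ Y) -> ((Z ^ V) ^ U)) = 0 <-> 1 = 0
((Y | V) | (Y ^ ~(Z ^ U))) <-> (U <-> ((V ^ Y) -> ((Z ^ V) ^ U))) = 1 <-> 0 = 0
(Z ^ (~(U <-> Z) ^ V)) -> (((Y | V) | (Y ^ ~(Z ^ U))) <-> (U <-> ((V ^ Y) -> ((Z ^ V) ^ U)))) = 1 -> 0 = 0
U <-> V = 0 <-> 1 = 0
((Z ^ (~(U <-> Z) ^ V)) -> (((Y | V) | (Y ^ ~(Z ^ U))) <-> (U <-> ((V ^ Y) -> ((Z ^ V) ^ U))))) ^ (U <-> V) = 0 ^ 0 = 0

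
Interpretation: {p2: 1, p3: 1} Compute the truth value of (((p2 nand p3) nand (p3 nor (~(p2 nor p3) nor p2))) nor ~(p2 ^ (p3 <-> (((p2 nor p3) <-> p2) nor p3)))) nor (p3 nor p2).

Substituting p2=1, p3=1:
p2 nand p3 = 1 nand 1 = 0
p2 nor p3 = 1 nor 1 = 0
~(p2 nor p3) = ~0 = 1
~(p2 nor p3) nor p2 = 1 nor 1 = 0
p3 nor (~(p2 nor p3) nor p2) = 1 nor 0 = 0
(p2 nand p3) nand (p3 nor (~(p2 nor p3) nor p2)) = 0 nand 0 = 1
p2 nor p3 = 1 nor 1 = 0
(p2 nor p3) <-> p2 = 0 <-> 1 = 0
((p2 nor p3) <-> p2) nor p3 = 0 nor 1 = 0
p3 <-> (((p2 nor p3) <-> p2) nor p3) = 1 <-> 0 = 0
p2 ^ (p3 <-> (((p2 nor p3) <-> p2) nor p3)) = 1 ^ 0 = 1
~(p2 ^ (p3 <-> (((p2 nor p3) <-> p2) nor p3))) = ~1 = 0
((p2 nand p3) nand (p3 nor (~(p2 nor p3) nor p2))) nor ~(p2 ^ (p3 <-> (((p2 nor p3) <-> p2) nor p3))) = 1 nor 0 = 0
p3 nor p2 = 1 nor 1 = 0
(((p2 nand p3) nand (p3 nor (~(p2 nor p3) nor p2))) nor ~(p2 ^ (p3 <-> (((p2 nor p3) <-> p2) nor p3)))) nor (p3 nor p2) = 0 nor 0 = 1

1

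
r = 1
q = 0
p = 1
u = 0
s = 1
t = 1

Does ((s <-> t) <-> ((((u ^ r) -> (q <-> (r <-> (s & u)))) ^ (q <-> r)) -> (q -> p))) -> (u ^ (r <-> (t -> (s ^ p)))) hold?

0

s <-> t = 1 <-> 1 = 1
u ^ r = 0 ^ 1 = 1
s & u = 1 & 0 = 0
r <-> (s & u) = 1 <-> 0 = 0
q <-> (r <-> (s & u)) = 0 <-> 0 = 1
(u ^ r) -> (q <-> (r <-> (s & u))) = 1 -> 1 = 1
q <-> r = 0 <-> 1 = 0
((u ^ r) -> (q <-> (r <-> (s & u)))) ^ (q <-> r) = 1 ^ 0 = 1
q -> p = 0 -> 1 = 1
(((u ^ r) -> (q <-> (r <-> (s & u)))) ^ (q <-> r)) -> (q -> p) = 1 -> 1 = 1
(s <-> t) <-> ((((u ^ r) -> (q <-> (r <-> (s & u)))) ^ (q <-> r)) -> (q -> p)) = 1 <-> 1 = 1
s ^ p = 1 ^ 1 = 0
t -> (s ^ p) = 1 -> 0 = 0
r <-> (t -> (s ^ p)) = 1 <-> 0 = 0
u ^ (r <-> (t -> (s ^ p))) = 0 ^ 0 = 0
((s <-> t) <-> ((((u ^ r) -> (q <-> (r <-> (s & u)))) ^ (q <-> r)) -> (q -> p))) -> (u ^ (r <-> (t -> (s ^ p)))) = 1 -> 0 = 0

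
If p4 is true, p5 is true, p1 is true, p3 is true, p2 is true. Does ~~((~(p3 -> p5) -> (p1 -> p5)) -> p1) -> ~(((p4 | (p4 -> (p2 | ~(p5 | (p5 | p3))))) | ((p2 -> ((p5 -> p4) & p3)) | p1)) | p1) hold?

0

Substituting p4=1, p5=1, p1=1, p3=1, p2=1:
p3 -> p5 = 1 -> 1 = 1
~(p3 -> p5) = ~1 = 0
p1 -> p5 = 1 -> 1 = 1
~(p3 -> p5) -> (p1 -> p5) = 0 -> 1 = 1
(~(p3 -> p5) -> (p1 -> p5)) -> p1 = 1 -> 1 = 1
~((~(p3 -> p5) -> (p1 -> p5)) -> p1) = ~1 = 0
~~((~(p3 -> p5) -> (p1 -> p5)) -> p1) = ~0 = 1
p5 | p3 = 1 | 1 = 1
p5 | (p5 | p3) = 1 | 1 = 1
~(p5 | (p5 | p3)) = ~1 = 0
p2 | ~(p5 | (p5 | p3)) = 1 | 0 = 1
p4 -> (p2 | ~(p5 | (p5 | p3))) = 1 -> 1 = 1
p4 | (p4 -> (p2 | ~(p5 | (p5 | p3)))) = 1 | 1 = 1
p5 -> p4 = 1 -> 1 = 1
(p5 -> p4) & p3 = 1 & 1 = 1
p2 -> ((p5 -> p4) & p3) = 1 -> 1 = 1
(p2 -> ((p5 -> p4) & p3)) | p1 = 1 | 1 = 1
(p4 | (p4 -> (p2 | ~(p5 | (p5 | p3))))) | ((p2 -> ((p5 -> p4) & p3)) | p1) = 1 | 1 = 1
((p4 | (p4 -> (p2 | ~(p5 | (p5 | p3))))) | ((p2 -> ((p5 -> p4) & p3)) | p1)) | p1 = 1 | 1 = 1
~(((p4 | (p4 -> (p2 | ~(p5 | (p5 | p3))))) | ((p2 -> ((p5 -> p4) & p3)) | p1)) | p1) = ~1 = 0
~~((~(p3 -> p5) -> (p1 -> p5)) -> p1) -> ~(((p4 | (p4 -> (p2 | ~(p5 | (p5 | p3))))) | ((p2 -> ((p5 -> p4) & p3)) | p1)) | p1) = 1 -> 0 = 0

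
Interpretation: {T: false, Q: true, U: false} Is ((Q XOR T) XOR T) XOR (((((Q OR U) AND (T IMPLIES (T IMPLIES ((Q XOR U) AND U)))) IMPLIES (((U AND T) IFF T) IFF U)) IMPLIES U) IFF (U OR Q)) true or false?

Substituting T=false, Q=true, U=false:
Q XOR T = true XOR false = true
(Q XOR T) XOR T = true XOR false = true
Q OR U = true OR false = true
Q XOR U = true XOR false = true
(Q XOR U) AND U = true AND false = false
T IMPLIES ((Q XOR U) AND U) = false IMPLIES false = true
T IMPLIES (T IMPLIES ((Q XOR U) AND U)) = false IMPLIES true = true
(Q OR U) AND (T IMPLIES (T IMPLIES ((Q XOR U) AND U))) = true AND true = true
U AND T = false AND false = false
(U AND T) IFF T = false IFF false = true
((U AND T) IFF T) IFF U = true IFF false = false
((Q OR U) AND (T IMPLIES (T IMPLIES ((Q XOR U) AND U)))) IMPLIES (((U AND T) IFF T) IFF U) = true IMPLIES false = false
(((Q OR U) AND (T IMPLIES (T IMPLIES ((Q XOR U) AND U)))) IMPLIES (((U AND T) IFF T) IFF U)) IMPLIES U = false IMPLIES false = true
U OR Q = false OR true = true
((((Q OR U) AND (T IMPLIES (T IMPLIES ((Q XOR U) AND U)))) IMPLIES (((U AND T) IFF T) IFF U)) IMPLIES U) IFF (U OR Q) = true IFF true = true
((Q XOR T) XOR T) XOR (((((Q OR U) AND (T IMPLIES (T IMPLIES ((Q XOR U) AND U)))) IMPLIES (((U AND T) IFF T) IFF U)) IMPLIES U) IFF (U OR Q)) = true XOR true = false

false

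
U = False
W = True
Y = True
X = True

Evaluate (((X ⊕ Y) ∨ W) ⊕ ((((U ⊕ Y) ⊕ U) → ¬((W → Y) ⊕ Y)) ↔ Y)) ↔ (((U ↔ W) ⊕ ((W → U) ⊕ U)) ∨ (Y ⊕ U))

False

X ⊕ Y = True ⊕ True = False
(X ⊕ Y) ∨ W = False ∨ True = True
U ⊕ Y = False ⊕ True = True
(U ⊕ Y) ⊕ U = True ⊕ False = True
W → Y = True → True = True
(W → Y) ⊕ Y = True ⊕ True = False
¬((W → Y) ⊕ Y) = ¬False = True
((U ⊕ Y) ⊕ U) → ¬((W → Y) ⊕ Y) = True → True = True
(((U ⊕ Y) ⊕ U) → ¬((W → Y) ⊕ Y)) ↔ Y = True ↔ True = True
((X ⊕ Y) ∨ W) ⊕ ((((U ⊕ Y) ⊕ U) → ¬((W → Y) ⊕ Y)) ↔ Y) = True ⊕ True = False
U ↔ W = False ↔ True = False
W → U = True → False = False
(W → U) ⊕ U = False ⊕ False = False
(U ↔ W) ⊕ ((W → U) ⊕ U) = False ⊕ False = False
Y ⊕ U = True ⊕ False = True
((U ↔ W) ⊕ ((W → U) ⊕ U)) ∨ (Y ⊕ U) = False ∨ True = True
(((X ⊕ Y) ∨ W) ⊕ ((((U ⊕ Y) ⊕ U) → ¬((W → Y) ⊕ Y)) ↔ Y)) ↔ (((U ↔ W) ⊕ ((W → U) ⊕ U)) ∨ (Y ⊕ U)) = False ↔ True = False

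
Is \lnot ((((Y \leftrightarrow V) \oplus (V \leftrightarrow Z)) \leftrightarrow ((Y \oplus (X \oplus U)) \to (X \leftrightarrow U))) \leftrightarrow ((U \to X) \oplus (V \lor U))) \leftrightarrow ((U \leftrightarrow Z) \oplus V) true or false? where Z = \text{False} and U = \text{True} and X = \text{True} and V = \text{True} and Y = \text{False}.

Substituting Z=\text{False}, U=\text{True}, X=\text{True}, V=\text{True}, Y=\text{False}:
Y \leftrightarrow V = \text{False} \leftrightarrow \text{True} = \text{False}
V \leftrightarrow Z = \text{True} \leftrightarrow \text{False} = \text{False}
(Y \leftrightarrow V) \oplus (V \leftrightarrow Z) = \text{False} \oplus \text{False} = \text{False}
X \oplus U = \text{True} \oplus \text{True} = \text{False}
Y \oplus (X \oplus U) = \text{False} \oplus \text{False} = \text{False}
X \leftrightarrow U = \text{True} \leftrightarrow \text{True} = \text{True}
(Y \oplus (X \oplus U)) \to (X \leftrightarrow U) = \text{False} \to \text{True} = \text{True}
((Y \leftrightarrow V) \oplus (V \leftrightarrow Z)) \leftrightarrow ((Y \oplus (X \oplus U)) \to (X \leftrightarrow U)) = \text{False} \leftrightarrow \text{True} = \text{False}
U \to X = \text{True} \to \text{True} = \text{True}
V \lor U = \text{True} \lor \text{True} = \text{True}
(U \to X) \oplus (V \lor U) = \text{True} \oplus \text{True} = \text{False}
(((Y \leftrightarrow V) \oplus (V \leftrightarrow Z)) \leftrightarrow ((Y \oplus (X \oplus U)) \to (X \leftrightarrow U))) \leftrightarrow ((U \to X) \oplus (V \lor U)) = \text{False} \leftrightarrow \text{False} = \text{True}
\lnot ((((Y \leftrightarrow V) \oplus (V \leftrightarrow Z)) \leftrightarrow ((Y \oplus (X \oplus U)) \to (X \leftrightarrow U))) \leftrightarrow ((U \to X) \oplus (V \lor U))) = \lnot \text{True} = \text{False}
U \leftrightarrow Z = \text{True} \leftrightarrow \text{False} = \text{False}
(U \leftrightarrow Z) \oplus V = \text{False} \oplus \text{True} = \text{True}
\lnot ((((Y \leftrightarrow V) \oplus (V \leftrightarrow Z)) \leftrightarrow ((Y \oplus (X \oplus U)) \to (X \leftrightarrow U))) \leftrightarrow ((U \to X) \oplus (V \lor U))) \leftrightarrow ((U \leftrightarrow Z) \oplus V) = \text{False} \leftrightarrow \text{True} = \text{False}

\text{False}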